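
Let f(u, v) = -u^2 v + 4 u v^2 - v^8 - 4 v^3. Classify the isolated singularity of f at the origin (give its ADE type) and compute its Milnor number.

The Hessian of f at 0 is [[0, 0], [0, 0]] with rank 0, so corank 2. A Groebner basis of the Jacobian ideal J(f) in C{u,v} is {u^2/8 + v^7 - v^2/2, u^3 - 8*v^3, u*v - 2*v^2}; counting standard monomials gives mu = 9. Corank 2; j^3 = -v*(u - 2*v)^2 has shape L^2 M (L != M), so D-series; mu = 9 gives D_9.

Type D_9, Milnor number mu = 9.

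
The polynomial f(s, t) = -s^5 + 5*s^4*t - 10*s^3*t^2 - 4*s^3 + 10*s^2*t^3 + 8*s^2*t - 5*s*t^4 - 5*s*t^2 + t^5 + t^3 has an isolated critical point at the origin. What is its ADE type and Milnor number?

Type D_6, Milnor number mu = 6.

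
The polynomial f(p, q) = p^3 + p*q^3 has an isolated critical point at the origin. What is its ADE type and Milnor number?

The Hessian of f at 0 is [[0, 0], [0, 0]] with rank 0, so corank 2. A Groebner basis of the Jacobian ideal J(f) in C{p,q} is {p^3, p*q^2, 3*p^2 + q^3}; counting standard monomials gives mu = 7. Corank 2; j^3 = p^3 is a perfect cube, so E-series; the 4-jet and mu = 7 give E_7.

Type E7, Milnor number mu = 7.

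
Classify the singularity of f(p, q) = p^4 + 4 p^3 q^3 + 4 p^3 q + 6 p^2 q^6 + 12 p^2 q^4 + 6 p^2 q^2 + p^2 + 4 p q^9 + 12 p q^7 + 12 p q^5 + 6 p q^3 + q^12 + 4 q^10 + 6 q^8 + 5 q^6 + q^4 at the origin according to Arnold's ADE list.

A_{3}

The Hessian of f at 0 has rank 1. Corank 1: A-series; mu = 3 gives A_3.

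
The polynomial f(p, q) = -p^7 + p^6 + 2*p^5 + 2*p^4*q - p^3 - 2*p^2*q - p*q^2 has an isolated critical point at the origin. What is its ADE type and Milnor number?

Type D_7, Milnor number mu = 7.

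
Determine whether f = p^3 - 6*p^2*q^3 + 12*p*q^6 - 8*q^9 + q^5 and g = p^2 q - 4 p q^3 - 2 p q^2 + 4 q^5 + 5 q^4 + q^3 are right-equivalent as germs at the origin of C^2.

The Hessian of f at 0 is [[0, 0], [0, 0]] with rank 0, so corank 2. A Groebner basis of the Jacobian ideal J(f) in C{p,q} is {-p^2/4 + p*q^3, q^4, p^3, p^2*q}; counting standard monomials gives mu = 8. Corank 2; j^3 = p^3 is a perfect cube, so E-series; the 5-jet and mu = 8 give E_8. The Hessian of g at 0 is [[0, 0], [0, 0]] with rank 0, so corank 2. A Groebner basis of the Jacobian ideal J(g) in C{p,q} is {p*q^2 - p*q/2 + q^2/2, -p*q/2 + q^3 + q^2/2, p^2 - q^2}; counting standard monomials gives mu = 5. Corank 2; j^3 = q*(p - q)^2 has shape L^2 M (L != M), so D-series; mu = 5 gives D_5. f is E_8 but g is D_5, hence not right-equivalent.

No.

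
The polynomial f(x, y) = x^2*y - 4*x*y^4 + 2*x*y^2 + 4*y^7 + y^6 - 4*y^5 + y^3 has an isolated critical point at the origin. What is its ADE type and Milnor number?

Type D_7, Milnor number mu = 7.

The Hessian of f at 0 is [[0, 0], [0, 0]] with rank 0, so corank 2. A Groebner basis of the Jacobian ideal J(f) in C{x,y} is {-x*y/2 + y^4 - y^2/2, x^3 + x^2 + 2*x*y + y^3 + y^2, x^2*y - 2*x^2/3 - 4*x*y/3 - y^3 - 2*y^2/3, x^2/3 + x*y^2 + 2*x*y/3 + y^3 + y^2/3}; counting standard monomials gives mu = 7. Corank 2; j^3 = y*(x + y)^2 has shape L^2 M (L != M), so D-series; mu = 7 gives D_7.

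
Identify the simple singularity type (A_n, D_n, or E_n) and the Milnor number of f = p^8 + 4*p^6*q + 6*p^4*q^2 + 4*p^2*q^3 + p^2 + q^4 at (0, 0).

Type A_3, Milnor number mu = 3.

The Hessian of f at 0 has rank 1. Corank 1: A-series; mu = 3 gives A_3.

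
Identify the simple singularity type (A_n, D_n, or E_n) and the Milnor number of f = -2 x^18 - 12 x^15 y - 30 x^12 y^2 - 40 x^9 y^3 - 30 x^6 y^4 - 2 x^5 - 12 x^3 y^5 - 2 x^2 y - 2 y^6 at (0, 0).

The Hessian of f at 0 has rank 0. Corank 2; j^3 = -2*x^2*y has shape L^2 M (L != M), so D-series; mu = 7 gives D_7.

Type D_7, Milnor number mu = 7.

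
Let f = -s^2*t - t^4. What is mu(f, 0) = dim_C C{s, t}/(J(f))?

The Hessian of f at 0 has rank 0. Corank 2; j^3 = -s^2*t has shape L^2 M (L != M), so D-series; mu = 5 gives D_5.

5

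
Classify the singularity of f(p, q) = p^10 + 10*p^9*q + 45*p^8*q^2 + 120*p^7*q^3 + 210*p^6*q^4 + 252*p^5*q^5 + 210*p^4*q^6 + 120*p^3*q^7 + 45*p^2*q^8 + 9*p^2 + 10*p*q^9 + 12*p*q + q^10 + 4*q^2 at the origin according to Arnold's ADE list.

A_9

The Hessian of f at 0 is [[18, 12], [12, 8]] with rank 1, so corank 1. A Groebner basis of the Jacobian ideal J(f) in C{p,q} is {q^9, p + 2*q/3}; counting standard monomials gives mu = 9. Corank 1: A-series; mu = 9 gives A_9.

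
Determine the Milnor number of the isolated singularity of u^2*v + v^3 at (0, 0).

4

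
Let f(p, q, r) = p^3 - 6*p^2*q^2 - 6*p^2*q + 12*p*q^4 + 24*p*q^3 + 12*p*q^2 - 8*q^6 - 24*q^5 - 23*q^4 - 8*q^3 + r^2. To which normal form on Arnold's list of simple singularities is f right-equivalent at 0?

The Hessian of f at 0 has rank 1. Corank 2; j^3 = (p - 2*q)^3 is a perfect cube, so E-series; the 4-jet and mu = 6 give E_6.

E_6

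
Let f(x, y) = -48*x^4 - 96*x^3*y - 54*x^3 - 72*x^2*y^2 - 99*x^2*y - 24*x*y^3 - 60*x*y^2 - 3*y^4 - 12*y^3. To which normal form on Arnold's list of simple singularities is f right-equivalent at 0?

D_5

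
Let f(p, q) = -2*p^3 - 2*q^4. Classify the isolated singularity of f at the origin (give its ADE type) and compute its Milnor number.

Type E6, Milnor number mu = 6.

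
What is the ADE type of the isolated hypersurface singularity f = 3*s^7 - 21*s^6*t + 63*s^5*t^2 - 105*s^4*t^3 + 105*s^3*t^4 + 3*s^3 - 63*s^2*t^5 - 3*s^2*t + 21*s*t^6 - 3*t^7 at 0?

D_{8}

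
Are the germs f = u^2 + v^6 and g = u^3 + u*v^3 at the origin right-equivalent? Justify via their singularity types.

The Hessian of f at 0 has rank 1. Corank 1: A-series; mu = 5 gives A_5. The Hessian of g at 0 has rank 0. Corank 2; j^3 = u^3 is a perfect cube, so E-series; the 4-jet and mu = 7 give E_7. f is A_5 but g is E_7, hence not right-equivalent.

No.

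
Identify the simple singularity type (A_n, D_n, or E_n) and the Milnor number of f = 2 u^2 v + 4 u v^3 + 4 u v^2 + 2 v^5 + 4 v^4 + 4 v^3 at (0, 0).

Type D4, Milnor number mu = 4.

The Hessian of f at 0 has rank 0. Corank 2; j^3 = 2*v*(u^2 + 2*u*v + 2*v^2) splits into three distinct lines over C (the quadratic factor has nonzero discriminant), so D_4.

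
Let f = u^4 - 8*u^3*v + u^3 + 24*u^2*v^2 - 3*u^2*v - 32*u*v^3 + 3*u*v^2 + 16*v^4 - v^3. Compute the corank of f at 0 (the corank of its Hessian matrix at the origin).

Hessian at 0 has rank 0.

2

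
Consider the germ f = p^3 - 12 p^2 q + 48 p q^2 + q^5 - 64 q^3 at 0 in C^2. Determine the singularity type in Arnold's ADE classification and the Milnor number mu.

The Hessian of f at 0 is [[0, 0], [0, 0]] with rank 0, so corank 2. A Groebner basis of the Jacobian ideal J(f) in C{p,q} is {q^4, p^2 - 8*p*q + 16*q^2}; counting standard monomials gives mu = 8. Corank 2; j^3 = (p - 4*q)^3 is a perfect cube, so E-series; the 5-jet and mu = 8 give E_8.

Type E_8, Milnor number mu = 8.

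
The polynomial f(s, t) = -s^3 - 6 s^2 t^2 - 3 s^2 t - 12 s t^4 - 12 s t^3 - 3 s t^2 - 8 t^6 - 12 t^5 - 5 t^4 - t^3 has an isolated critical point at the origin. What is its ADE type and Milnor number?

Type E_6, Milnor number mu = 6.

The Hessian of f at 0 has rank 0. Corank 2; j^3 = -(s + t)^3 is a perfect cube, so E-series; the 4-jet and mu = 6 give E_6.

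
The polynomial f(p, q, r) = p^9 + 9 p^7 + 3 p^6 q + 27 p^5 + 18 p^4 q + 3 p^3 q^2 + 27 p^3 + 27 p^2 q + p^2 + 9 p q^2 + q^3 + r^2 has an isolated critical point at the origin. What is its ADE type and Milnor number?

The Hessian of f at 0 is [[2, 0, 0], [0, 0, 0], [0, 0, 2]] with rank 2, so corank 1. A Groebner basis of the Jacobian ideal J(f) in C{p,q,r} is {q^2, p, r}; counting standard monomials gives mu = 2. Corank 1: A-series; mu = 2 gives A_2.

Type A_2, Milnor number mu = 2.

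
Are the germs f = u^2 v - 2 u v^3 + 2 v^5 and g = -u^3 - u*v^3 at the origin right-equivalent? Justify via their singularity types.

No.

The Hessian of f at 0 has rank 0. Corank 2; j^3 = u^2*v has shape L^2 M (L != M), so D-series; mu = 6 gives D_6. The Hessian of g at 0 has rank 0. Corank 2; j^3 = -u^3 is a perfect cube, so E-series; the 4-jet and mu = 7 give E_7. f is D_6 but g is E_7, hence not right-equivalent.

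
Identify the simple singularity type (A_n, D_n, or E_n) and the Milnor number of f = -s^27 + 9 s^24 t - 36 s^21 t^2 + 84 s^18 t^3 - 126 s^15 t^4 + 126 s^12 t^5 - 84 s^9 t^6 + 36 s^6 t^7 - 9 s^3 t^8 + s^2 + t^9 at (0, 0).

Type A_{8}, Milnor number mu = 8.

The Hessian of f at 0 is [[2, 0], [0, 0]] with rank 1, so corank 1. A Groebner basis of the Jacobian ideal J(f) in C{s,t} is {t^8, s}; counting standard monomials gives mu = 8. Corank 1: A-series; mu = 8 gives A_8.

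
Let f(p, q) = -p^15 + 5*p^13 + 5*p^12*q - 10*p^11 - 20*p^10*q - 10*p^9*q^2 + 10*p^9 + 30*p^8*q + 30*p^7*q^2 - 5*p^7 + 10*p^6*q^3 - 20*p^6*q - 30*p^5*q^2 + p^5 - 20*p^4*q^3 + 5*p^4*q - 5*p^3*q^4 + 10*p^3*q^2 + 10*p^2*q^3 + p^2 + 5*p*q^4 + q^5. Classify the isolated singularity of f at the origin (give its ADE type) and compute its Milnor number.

The Hessian of f at 0 has rank 1. Corank 1: A-series; mu = 4 gives A_4.

Type A4, Milnor number mu = 4.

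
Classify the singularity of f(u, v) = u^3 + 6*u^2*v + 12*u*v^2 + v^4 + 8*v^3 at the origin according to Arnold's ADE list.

The Hessian of f at 0 has rank 0. Corank 2; j^3 = (u + 2*v)^3 is a perfect cube, so E-series; the 4-jet and mu = 6 give E_6.

E_6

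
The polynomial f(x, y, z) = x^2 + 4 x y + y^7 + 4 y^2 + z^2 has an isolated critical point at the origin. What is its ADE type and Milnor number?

The Hessian of f at 0 has rank 2. Corank 1: A-series; mu = 6 gives A_6.

Type A_{6}, Milnor number mu = 6.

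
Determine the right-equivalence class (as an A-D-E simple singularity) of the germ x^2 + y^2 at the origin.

A1

The Hessian of f at 0 has rank 2. Corank 0: nondegenerate Morse point, so A_1.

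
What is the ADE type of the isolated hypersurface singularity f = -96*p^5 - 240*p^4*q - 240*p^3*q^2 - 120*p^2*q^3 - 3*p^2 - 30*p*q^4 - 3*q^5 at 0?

The Hessian of f at 0 is [[-6, 0], [0, 0]] with rank 1, so corank 1. A Groebner basis of the Jacobian ideal J(f) in C{p,q} is {q^4, p}; counting standard monomials gives mu = 4. Corank 1: A-series; mu = 4 gives A_4.

A_{4}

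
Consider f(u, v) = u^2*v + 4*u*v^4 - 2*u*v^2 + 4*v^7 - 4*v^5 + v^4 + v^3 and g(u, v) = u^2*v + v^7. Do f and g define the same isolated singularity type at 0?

The Hessian of f at 0 is [[0, 0], [0, 0]] with rank 0, so corank 2. A Groebner basis of the Jacobian ideal J(f) in C{u,v} is {u^3 + u^2/4 - v^2/4, u^2/4 + v^3 - v^2/4, u*v - v^2}; counting standard monomials gives mu = 5. Corank 2; j^3 = v*(u - v)^2 has shape L^2 M (L != M), so D-series; mu = 5 gives D_5. The Hessian of g at 0 is [[0, 0], [0, 0]] with rank 0, so corank 2. A Groebner basis of the Jacobian ideal J(g) in C{u,v} is {u^2/7 + v^6, u^3, u*v}; counting standard monomials gives mu = 8. Corank 2; j^3 = u^2*v has shape L^2 M (L != M), so D-series; mu = 8 gives D_8. f is D_5 but g is D_8, hence not right-equivalent.

No.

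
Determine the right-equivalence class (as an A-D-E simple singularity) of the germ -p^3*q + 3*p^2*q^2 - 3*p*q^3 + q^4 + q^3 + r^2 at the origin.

The Hessian of f at 0 has rank 1. Corank 2; j^3 = q^3 is a perfect cube, so E-series; the 4-jet and mu = 7 give E_7.

E7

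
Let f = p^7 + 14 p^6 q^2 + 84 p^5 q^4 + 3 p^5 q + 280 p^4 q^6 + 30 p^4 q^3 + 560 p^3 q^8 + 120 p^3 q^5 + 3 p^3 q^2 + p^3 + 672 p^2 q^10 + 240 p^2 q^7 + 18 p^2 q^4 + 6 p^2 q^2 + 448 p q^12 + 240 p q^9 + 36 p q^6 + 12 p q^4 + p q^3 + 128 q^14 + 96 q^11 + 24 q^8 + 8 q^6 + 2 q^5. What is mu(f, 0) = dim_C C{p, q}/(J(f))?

7

The Hessian of f at 0 has rank 0. Corank 2; j^3 = p^3 is a perfect cube, so E-series; the 4-jet and mu = 7 give E_7.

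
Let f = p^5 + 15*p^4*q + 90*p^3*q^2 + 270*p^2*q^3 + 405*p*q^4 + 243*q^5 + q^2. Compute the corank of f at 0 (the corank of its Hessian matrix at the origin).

1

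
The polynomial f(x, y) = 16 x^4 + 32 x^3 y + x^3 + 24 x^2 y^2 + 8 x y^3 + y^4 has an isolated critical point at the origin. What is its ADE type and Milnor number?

Type E_{6}, Milnor number mu = 6.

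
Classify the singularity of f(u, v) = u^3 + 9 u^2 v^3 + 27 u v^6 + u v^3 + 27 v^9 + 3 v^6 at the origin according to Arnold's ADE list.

E_{7}

The Hessian of f at 0 is [[0, 0], [0, 0]] with rank 0, so corank 2. A Groebner basis of the Jacobian ideal J(f) in C{u,v} is {u^3, u*v^2, 3*u^2 + v^3}; counting standard monomials gives mu = 7. Corank 2; j^3 = u^3 is a perfect cube, so E-series; the 4-jet and mu = 7 give E_7.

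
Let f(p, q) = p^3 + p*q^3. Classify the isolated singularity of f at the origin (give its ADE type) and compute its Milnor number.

The Hessian of f at 0 has rank 0. Corank 2; j^3 = p^3 is a perfect cube, so E-series; the 4-jet and mu = 7 give E_7.

Type E_{7}, Milnor number mu = 7.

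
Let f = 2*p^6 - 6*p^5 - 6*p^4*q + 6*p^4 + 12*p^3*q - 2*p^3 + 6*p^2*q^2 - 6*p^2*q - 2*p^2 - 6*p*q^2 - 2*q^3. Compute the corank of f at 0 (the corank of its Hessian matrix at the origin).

Hessian at 0 has rank 1.

1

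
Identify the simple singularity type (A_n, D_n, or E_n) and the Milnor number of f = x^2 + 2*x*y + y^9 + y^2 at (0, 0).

Type A_{8}, Milnor number mu = 8.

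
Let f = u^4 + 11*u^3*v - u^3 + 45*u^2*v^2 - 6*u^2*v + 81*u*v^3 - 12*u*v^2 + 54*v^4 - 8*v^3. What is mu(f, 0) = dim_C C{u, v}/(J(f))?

7

The Hessian of f at 0 is [[0, 0], [0, 0]] with rank 0, so corank 2. A Groebner basis of the Jacobian ideal J(f) in C{u,v} is {3*u^2 + 12*u*v + v^4 - v^3 + 12*v^2, u^3 - 30*u^2 - 120*u*v + 18*v^3 - 120*v^2, u^2*v + 9*u^2 + 36*u*v - 7*v^3 + 36*v^2, -2*u^2 + u*v^2 - 8*u*v + 8*v^3/3 - 8*v^2}; counting standard monomials gives mu = 7. Corank 2; j^3 = -(u + 2*v)^3 is a perfect cube, so E-series; the 4-jet and mu = 7 give E_7.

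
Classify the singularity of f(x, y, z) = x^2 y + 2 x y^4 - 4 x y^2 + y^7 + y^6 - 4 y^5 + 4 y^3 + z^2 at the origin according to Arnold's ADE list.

D_7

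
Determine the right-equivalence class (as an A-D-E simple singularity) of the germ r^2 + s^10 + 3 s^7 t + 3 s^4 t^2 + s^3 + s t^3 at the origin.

E_7

The Hessian of f at 0 is [[0, 0, 0], [0, 0, 0], [0, 0, 2]] with rank 1, so corank 2. A Groebner basis of the Jacobian ideal J(f) in C{s,t,r} is {s^3, s*t^2, 3*s^2 + t^3, r}; counting standard monomials gives mu = 7. Corank 2; j^3 = s^3 is a perfect cube, so E-series; the 4-jet and mu = 7 give E_7.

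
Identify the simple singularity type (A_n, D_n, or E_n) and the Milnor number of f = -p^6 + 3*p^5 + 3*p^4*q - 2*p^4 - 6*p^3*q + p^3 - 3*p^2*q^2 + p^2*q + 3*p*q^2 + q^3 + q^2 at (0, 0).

Type A_2, Milnor number mu = 2.

The Hessian of f at 0 has rank 1. Corank 1: A-series; mu = 2 gives A_2.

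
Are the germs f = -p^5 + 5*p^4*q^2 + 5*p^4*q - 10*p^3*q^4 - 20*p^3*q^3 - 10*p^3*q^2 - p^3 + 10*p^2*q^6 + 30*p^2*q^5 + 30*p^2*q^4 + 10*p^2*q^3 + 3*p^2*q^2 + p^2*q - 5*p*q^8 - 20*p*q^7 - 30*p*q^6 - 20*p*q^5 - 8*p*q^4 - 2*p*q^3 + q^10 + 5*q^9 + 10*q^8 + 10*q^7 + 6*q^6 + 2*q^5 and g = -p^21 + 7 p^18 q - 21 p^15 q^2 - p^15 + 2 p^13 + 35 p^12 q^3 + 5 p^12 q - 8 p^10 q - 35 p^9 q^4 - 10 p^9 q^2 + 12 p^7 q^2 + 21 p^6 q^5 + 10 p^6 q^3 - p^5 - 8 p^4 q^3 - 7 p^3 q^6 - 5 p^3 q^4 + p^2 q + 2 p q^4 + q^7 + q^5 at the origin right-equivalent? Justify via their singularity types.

Yes.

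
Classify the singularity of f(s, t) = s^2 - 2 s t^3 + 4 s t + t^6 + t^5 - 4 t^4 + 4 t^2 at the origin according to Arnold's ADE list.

A_{4}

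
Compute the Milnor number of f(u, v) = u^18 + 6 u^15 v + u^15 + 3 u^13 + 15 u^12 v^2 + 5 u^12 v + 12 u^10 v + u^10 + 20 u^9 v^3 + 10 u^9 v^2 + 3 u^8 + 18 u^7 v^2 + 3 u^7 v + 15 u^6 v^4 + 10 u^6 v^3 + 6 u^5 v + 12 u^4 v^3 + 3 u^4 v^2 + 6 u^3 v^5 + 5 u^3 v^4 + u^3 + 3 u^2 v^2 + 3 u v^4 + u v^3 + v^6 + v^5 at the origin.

The Hessian of f at 0 has rank 0. Corank 2; j^3 = u^3 is a perfect cube, so E-series; the 4-jet and mu = 7 give E_7.

7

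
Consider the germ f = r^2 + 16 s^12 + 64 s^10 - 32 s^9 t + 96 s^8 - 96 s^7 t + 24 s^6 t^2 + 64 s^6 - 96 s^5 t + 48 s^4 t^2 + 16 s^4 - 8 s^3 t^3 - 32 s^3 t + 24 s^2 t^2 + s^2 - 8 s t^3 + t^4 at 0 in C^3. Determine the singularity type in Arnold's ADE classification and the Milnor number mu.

Type A_3, Milnor number mu = 3.

The Hessian of f at 0 has rank 2. Corank 1: A-series; mu = 3 gives A_3.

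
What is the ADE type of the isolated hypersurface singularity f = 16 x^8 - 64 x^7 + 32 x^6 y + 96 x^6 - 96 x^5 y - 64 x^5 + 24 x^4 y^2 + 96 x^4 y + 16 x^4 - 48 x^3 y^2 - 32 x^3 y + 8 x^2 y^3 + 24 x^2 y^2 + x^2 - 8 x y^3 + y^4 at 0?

A3

The Hessian of f at 0 is [[2, 0], [0, 0]] with rank 1, so corank 1. A Groebner basis of the Jacobian ideal J(f) in C{x,y} is {y^3, x}; counting standard monomials gives mu = 3. Corank 1: A-series; mu = 3 gives A_3.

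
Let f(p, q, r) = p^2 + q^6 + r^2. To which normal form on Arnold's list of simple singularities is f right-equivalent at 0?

A_{5}

The Hessian of f at 0 is [[2, 0, 0], [0, 0, 0], [0, 0, 2]] with rank 2, so corank 1. A Groebner basis of the Jacobian ideal J(f) in C{p,q,r} is {q^5, p, r}; counting standard monomials gives mu = 5. Corank 1: A-series; mu = 5 gives A_5.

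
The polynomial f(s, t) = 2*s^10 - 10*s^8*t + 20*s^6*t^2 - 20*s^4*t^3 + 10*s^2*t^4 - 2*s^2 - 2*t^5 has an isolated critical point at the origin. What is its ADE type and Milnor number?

Type A_{4}, Milnor number mu = 4.

The Hessian of f at 0 is [[-4, 0], [0, 0]] with rank 1, so corank 1. A Groebner basis of the Jacobian ideal J(f) in C{s,t} is {t^4, s}; counting standard monomials gives mu = 4. Corank 1: A-series; mu = 4 gives A_4.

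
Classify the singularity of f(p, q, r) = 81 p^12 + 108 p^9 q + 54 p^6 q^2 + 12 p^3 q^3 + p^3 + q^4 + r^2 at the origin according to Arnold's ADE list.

E_6

The Hessian of f at 0 has rank 1. Corank 2; j^3 = p^3 is a perfect cube, so E-series; the 4-jet and mu = 6 give E_6.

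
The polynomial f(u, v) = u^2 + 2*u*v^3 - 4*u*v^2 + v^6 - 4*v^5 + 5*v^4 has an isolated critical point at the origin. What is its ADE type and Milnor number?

The Hessian of f at 0 has rank 1. Corank 1: A-series; mu = 3 gives A_3.

Type A_{3}, Milnor number mu = 3.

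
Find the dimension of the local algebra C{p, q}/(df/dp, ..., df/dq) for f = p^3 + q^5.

8

The Hessian of f at 0 is [[0, 0], [0, 0]] with rank 0, so corank 2. A Groebner basis of the Jacobian ideal J(f) in C{p,q} is {q^4, p^2}; counting standard monomials gives mu = 8. Corank 2; j^3 = p^3 is a perfect cube, so E-series; the 5-jet and mu = 8 give E_8.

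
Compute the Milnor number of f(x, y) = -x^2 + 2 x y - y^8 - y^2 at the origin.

The Hessian of f at 0 is [[-2, 2], [2, -2]] with rank 1, so corank 1. A Groebner basis of the Jacobian ideal J(f) in C{x,y} is {y^7, x - y}; counting standard monomials gives mu = 7. Corank 1: A-series; mu = 7 gives A_7.

7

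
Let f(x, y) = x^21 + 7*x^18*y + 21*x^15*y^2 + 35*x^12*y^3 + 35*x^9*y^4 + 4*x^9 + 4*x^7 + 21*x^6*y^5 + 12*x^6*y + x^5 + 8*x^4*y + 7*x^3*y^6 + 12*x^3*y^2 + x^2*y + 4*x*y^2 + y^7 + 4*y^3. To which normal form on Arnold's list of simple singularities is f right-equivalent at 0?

The Hessian of f at 0 is [[0, 0], [0, 0]] with rank 0, so corank 2. A Groebner basis of the Jacobian ideal J(f) in C{x,y} is {32*x^2/249 + x*y^3 + 1273*x*y/1992 + 761*y^2/996, -8*x^2/83 - 595*x*y/1328 + y^4 - 339*y^2/664, x^3 - 12*x*y^2 - 16*y^3, x^2*y + 4*x*y^2 + 4*y^3}; counting standard monomials gives mu = 8. Corank 2; j^3 = y*(x + 2*y)^2 has shape L^2 M (L != M), so D-series; mu = 8 gives D_8.

D_{8}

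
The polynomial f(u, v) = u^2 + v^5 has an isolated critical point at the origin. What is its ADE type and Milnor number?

Type A_4, Milnor number mu = 4.

The Hessian of f at 0 is [[2, 0], [0, 0]] with rank 1, so corank 1. A Groebner basis of the Jacobian ideal J(f) in C{u,v} is {v^4, u}; counting standard monomials gives mu = 4. Corank 1: A-series; mu = 4 gives A_4.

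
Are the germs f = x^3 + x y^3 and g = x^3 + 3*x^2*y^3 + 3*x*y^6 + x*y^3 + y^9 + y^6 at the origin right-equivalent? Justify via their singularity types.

Yes.

The Hessian of f at 0 is [[0, 0], [0, 0]] with rank 0, so corank 2. A Groebner basis of the Jacobian ideal J(f) in C{x,y} is {x^3, x*y^2, 3*x^2 + y^3}; counting standard monomials gives mu = 7. Corank 2; j^3 = x^3 is a perfect cube, so E-series; the 4-jet and mu = 7 give E_7. The Hessian of g at 0 is [[0, 0], [0, 0]] with rank 0, so corank 2. A Groebner basis of the Jacobian ideal J(g) in C{x,y} is {x^3, x*y^2, 3*x^2 + y^3}; counting standard monomials gives mu = 7. Corank 2; j^3 = x^3 is a perfect cube, so E-series; the 4-jet and mu = 7 give E_7. Both have type E_7, hence right-equivalent.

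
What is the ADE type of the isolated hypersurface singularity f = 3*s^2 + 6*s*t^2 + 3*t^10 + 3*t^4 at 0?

A_9

The Hessian of f at 0 is [[6, 0], [0, 0]] with rank 1, so corank 1. A Groebner basis of the Jacobian ideal J(f) in C{s,t} is {s^5, s^4*t, s + t^2}; counting standard monomials gives mu = 9. Corank 1: A-series; mu = 9 gives A_9.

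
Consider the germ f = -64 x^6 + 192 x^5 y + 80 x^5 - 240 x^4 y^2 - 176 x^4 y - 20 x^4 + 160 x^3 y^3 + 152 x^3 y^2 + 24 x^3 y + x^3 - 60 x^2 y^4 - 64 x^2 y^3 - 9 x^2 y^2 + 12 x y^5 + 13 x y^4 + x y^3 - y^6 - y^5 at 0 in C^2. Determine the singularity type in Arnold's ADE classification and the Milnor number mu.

Type E_{7}, Milnor number mu = 7.

The Hessian of f at 0 is [[0, 0], [0, 0]] with rank 0, so corank 2. A Groebner basis of the Jacobian ideal J(f) in C{x,y} is {-3*x^2/5 + y^4 - y^3/5, x^3, x^2*y + x^2/5 + y^3/15, x^2/5 + x*y^2 + y^3/15}; counting standard monomials gives mu = 7. Corank 2; j^3 = x^3 is a perfect cube, so E-series; the 4-jet and mu = 7 give E_7.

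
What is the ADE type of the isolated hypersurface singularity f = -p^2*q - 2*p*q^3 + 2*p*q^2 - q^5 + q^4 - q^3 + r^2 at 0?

D_5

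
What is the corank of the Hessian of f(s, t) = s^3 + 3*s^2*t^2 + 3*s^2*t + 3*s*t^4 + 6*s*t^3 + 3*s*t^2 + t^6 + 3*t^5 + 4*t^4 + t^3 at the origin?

2

Hessian at 0 has rank 0.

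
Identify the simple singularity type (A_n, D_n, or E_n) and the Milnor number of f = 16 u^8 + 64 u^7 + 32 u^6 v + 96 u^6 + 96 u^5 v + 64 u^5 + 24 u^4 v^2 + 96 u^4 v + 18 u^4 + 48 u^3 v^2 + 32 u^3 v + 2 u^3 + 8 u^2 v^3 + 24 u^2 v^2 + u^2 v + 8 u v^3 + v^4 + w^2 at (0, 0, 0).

Type D_{5}, Milnor number mu = 5.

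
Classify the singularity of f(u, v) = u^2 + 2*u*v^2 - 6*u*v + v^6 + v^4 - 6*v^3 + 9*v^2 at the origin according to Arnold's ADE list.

The Hessian of f at 0 is [[2, -6], [-6, 18]] with rank 1, so corank 1. A Groebner basis of the Jacobian ideal J(f) in C{u,v} is {u^3 + 27*u^2 - 135*u*v - 162*u + 486*v, u^2*v + 6*u^2 - 27*u*v - 27*u + 81*v, u + v^2 - 3*v}; counting standard monomials gives mu = 5. Corank 1: A-series; mu = 5 gives A_5.

A5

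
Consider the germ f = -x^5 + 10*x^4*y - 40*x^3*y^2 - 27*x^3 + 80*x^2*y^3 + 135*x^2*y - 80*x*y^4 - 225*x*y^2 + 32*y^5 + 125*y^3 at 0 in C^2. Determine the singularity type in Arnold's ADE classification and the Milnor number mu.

Type E_8, Milnor number mu = 8.

The Hessian of f at 0 is [[0, 0], [0, 0]] with rank 0, so corank 2. A Groebner basis of the Jacobian ideal J(f) in C{x,y} is {y^5, x*y^3 - 7*y^4/4, x^2 - 10*x*y/3 + 25*y^2/9}; counting standard monomials gives mu = 8. Corank 2; j^3 = -(3*x - 5*y)^3 is a perfect cube, so E-series; the 5-jet and mu = 8 give E_8.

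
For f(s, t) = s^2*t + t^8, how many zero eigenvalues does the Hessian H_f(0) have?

The Hessian at 0 is [[0, 0], [0, 0]] of rank 0; hence corank 2.

2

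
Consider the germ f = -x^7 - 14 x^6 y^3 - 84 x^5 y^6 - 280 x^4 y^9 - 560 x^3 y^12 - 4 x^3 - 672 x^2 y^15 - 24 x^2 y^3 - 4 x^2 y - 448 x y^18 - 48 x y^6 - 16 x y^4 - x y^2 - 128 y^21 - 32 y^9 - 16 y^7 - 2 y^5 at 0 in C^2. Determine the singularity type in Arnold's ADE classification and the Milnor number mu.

Type D_8, Milnor number mu = 8.

The Hessian of f at 0 has rank 0. Corank 2; j^3 = -x*(2*x + y)^2 has shape L^2 M (L != M), so D-series; mu = 8 gives D_8.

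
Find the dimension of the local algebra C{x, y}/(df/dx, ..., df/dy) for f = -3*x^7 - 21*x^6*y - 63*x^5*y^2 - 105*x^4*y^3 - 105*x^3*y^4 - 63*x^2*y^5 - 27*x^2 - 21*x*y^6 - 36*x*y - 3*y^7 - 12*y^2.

6

The Hessian of f at 0 has rank 1. Corank 1: A-series; mu = 6 gives A_6.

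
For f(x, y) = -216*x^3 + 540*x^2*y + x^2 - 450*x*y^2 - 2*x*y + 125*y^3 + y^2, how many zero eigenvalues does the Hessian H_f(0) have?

1

Hessian at 0 has rank 1.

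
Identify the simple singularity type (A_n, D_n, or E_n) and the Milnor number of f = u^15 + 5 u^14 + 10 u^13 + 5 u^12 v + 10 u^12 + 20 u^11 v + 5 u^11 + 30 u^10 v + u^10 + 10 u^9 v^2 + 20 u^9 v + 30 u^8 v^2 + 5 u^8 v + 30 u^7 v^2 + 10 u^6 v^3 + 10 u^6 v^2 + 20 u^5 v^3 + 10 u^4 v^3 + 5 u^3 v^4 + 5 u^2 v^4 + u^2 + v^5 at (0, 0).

Type A4, Milnor number mu = 4.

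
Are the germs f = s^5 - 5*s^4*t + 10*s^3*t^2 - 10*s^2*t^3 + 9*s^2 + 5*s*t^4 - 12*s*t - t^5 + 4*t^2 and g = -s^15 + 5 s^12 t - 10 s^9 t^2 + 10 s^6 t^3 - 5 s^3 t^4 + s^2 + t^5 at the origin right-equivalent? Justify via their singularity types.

Yes.

The Hessian of f at 0 has rank 1. Corank 1: A-series; mu = 4 gives A_4. The Hessian of g at 0 has rank 1. Corank 1: A-series; mu = 4 gives A_4. Both have type A_4, hence right-equivalent.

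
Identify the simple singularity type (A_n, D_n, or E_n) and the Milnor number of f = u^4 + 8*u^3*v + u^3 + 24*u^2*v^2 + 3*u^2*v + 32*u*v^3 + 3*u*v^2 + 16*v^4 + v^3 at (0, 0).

Type E_{6}, Milnor number mu = 6.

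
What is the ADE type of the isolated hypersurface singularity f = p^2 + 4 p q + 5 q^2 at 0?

A1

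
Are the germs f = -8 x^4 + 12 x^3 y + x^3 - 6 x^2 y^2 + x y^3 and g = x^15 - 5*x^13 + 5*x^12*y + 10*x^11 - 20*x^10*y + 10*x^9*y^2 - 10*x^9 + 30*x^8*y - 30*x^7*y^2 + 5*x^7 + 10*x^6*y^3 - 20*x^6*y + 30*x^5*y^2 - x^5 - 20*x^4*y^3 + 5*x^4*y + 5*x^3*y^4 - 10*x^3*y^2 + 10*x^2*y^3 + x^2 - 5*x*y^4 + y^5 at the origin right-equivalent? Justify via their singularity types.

No.

The Hessian of f at 0 is [[0, 0], [0, 0]] with rank 0, so corank 2. A Groebner basis of the Jacobian ideal J(f) in C{x,y} is {3*x^2/4 + y^4 + y^3/4, x^3, x^2*y - x^2/4 - y^3/12, -x^2 + x*y^2 - y^3/3}; counting standard monomials gives mu = 7. Corank 2; j^3 = x^3 is a perfect cube, so E-series; the 4-jet and mu = 7 give E_7. The Hessian of g at 0 is [[2, 0], [0, 0]] with rank 1, so corank 1. A Groebner basis of the Jacobian ideal J(g) in C{x,y} is {y^4, x}; counting standard monomials gives mu = 4. Corank 1: A-series; mu = 4 gives A_4. f is E_7 but g is A_4, hence not right-equivalent.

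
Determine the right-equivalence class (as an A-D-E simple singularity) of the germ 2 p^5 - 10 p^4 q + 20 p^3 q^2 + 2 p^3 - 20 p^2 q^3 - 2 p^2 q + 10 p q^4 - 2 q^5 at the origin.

D_6

The Hessian of f at 0 is [[0, 0], [0, 0]] with rank 0, so corank 2. A Groebner basis of the Jacobian ideal J(f) in C{p,q} is {p*q/5 + q^4, p*q^2, p^2 - p*q}; counting standard monomials gives mu = 6. Corank 2; j^3 = 2*p^2*(p - q) has shape L^2 M (L != M), so D-series; mu = 6 gives D_6.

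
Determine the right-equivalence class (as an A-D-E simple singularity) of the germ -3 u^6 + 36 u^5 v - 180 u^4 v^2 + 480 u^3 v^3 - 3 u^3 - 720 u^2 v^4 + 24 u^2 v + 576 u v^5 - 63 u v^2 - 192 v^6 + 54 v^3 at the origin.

The Hessian of f at 0 has rank 0. Corank 2; j^3 = -3*(u - 3*v)^2*(u - 2*v) has shape L^2 M (L != M), so D-series; mu = 7 gives D_7.

D7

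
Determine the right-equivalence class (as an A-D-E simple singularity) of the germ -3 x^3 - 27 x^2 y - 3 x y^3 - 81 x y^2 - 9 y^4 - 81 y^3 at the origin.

E_7

The Hessian of f at 0 has rank 0. Corank 2; j^3 = -3*(x + 3*y)^3 is a perfect cube, so E-series; the 4-jet and mu = 7 give E_7.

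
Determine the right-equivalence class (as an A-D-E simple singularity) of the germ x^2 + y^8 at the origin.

A_7

The Hessian of f at 0 has rank 1. Corank 1: A-series; mu = 7 gives A_7.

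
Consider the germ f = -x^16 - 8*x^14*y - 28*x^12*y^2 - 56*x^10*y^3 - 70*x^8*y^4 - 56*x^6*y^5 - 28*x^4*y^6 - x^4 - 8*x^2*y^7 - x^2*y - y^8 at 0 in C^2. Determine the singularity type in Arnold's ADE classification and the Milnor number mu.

The Hessian of f at 0 is [[0, 0], [0, 0]] with rank 0, so corank 2. A Groebner basis of the Jacobian ideal J(f) in C{x,y} is {x^2/8 + y^7, x^3, x*y}; counting standard monomials gives mu = 9. Corank 2; j^3 = -x^2*y has shape L^2 M (L != M), so D-series; mu = 9 gives D_9.

Type D_9, Milnor number mu = 9.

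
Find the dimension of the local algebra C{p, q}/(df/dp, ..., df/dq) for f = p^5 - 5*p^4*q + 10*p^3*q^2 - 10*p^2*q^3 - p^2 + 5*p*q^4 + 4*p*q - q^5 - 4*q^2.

4

The Hessian of f at 0 is [[-2, 4], [4, -8]] with rank 1, so corank 1. A Groebner basis of the Jacobian ideal J(f) in C{p,q} is {q^4, p - 2*q}; counting standard monomials gives mu = 4. Corank 1: A-series; mu = 4 gives A_4.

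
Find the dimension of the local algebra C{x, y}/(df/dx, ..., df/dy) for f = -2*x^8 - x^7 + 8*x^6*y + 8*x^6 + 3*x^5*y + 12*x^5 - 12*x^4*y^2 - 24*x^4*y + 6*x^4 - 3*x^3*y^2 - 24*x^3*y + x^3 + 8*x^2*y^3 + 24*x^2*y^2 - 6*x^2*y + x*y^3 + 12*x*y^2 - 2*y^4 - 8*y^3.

The Hessian of f at 0 is [[0, 0], [0, 0]] with rank 0, so corank 2. A Groebner basis of the Jacobian ideal J(f) in C{x,y} is {-3*x^2/220 + 3*x*y/55 + y^4 - y^3/220 - 3*y^2/55, x^3 + 147*x^2/110 - 294*x*y/55 - 831*y^3/110 + 294*y^2/55, x^2*y + 97*x^2/220 - 97*x*y/55 - 2543*y^3/660 + 97*y^2/55, 6*x^2/55 + x*y^2 - 24*x*y/55 - 108*y^3/55 + 24*y^2/55}; counting standard monomials gives mu = 7. Corank 2; j^3 = (x - 2*y)^3 is a perfect cube, so E-series; the 4-jet and mu = 7 give E_7.

7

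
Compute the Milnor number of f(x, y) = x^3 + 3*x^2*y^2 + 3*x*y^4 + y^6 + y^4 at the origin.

The Hessian of f at 0 is [[0, 0], [0, 0]] with rank 0, so corank 2. A Groebner basis of the Jacobian ideal J(f) in C{x,y} is {x^3, x^2*y, x^2/2 + x*y^2, y^3}; counting standard monomials gives mu = 6. Corank 2; j^3 = x^3 is a perfect cube, so E-series; the 4-jet and mu = 6 give E_6.

6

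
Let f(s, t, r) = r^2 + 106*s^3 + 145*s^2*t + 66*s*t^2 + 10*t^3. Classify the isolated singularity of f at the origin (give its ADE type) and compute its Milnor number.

The Hessian of f at 0 is [[0, 0, 0], [0, 0, 0], [0, 0, 2]] with rank 1, so corank 2. A Groebner basis of the Jacobian ideal J(f) in C{s,t,r} is {t^3, s^2 - 6*t^2/37, s*t + 15*t^2/37, r}; counting standard monomials gives mu = 4. Corank 2; j^3 = (2*s + t)*(53*s^2 + 46*s*t + 10*t^2) splits into three distinct lines over C (the quadratic factor has nonzero discriminant), so D_4.

Type D_{4}, Milnor number mu = 4.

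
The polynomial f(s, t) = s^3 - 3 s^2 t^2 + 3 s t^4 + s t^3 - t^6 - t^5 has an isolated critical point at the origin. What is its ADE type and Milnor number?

Type E_7, Milnor number mu = 7.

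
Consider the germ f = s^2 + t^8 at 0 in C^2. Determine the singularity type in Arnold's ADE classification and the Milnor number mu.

Type A_7, Milnor number mu = 7.

The Hessian of f at 0 has rank 1. Corank 1: A-series; mu = 7 gives A_7.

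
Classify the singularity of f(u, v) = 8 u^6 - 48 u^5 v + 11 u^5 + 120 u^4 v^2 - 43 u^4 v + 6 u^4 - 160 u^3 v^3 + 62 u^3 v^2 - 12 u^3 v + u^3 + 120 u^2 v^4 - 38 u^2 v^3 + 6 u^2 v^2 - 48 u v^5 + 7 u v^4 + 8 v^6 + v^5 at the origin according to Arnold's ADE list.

The Hessian of f at 0 has rank 0. Corank 2; j^3 = u^3 is a perfect cube, so E-series; the 5-jet and mu = 8 give E_8.

E8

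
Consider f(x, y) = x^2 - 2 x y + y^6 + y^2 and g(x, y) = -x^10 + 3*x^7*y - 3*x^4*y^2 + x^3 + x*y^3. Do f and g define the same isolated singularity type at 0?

No.

The Hessian of f at 0 has rank 1. Corank 1: A-series; mu = 5 gives A_5. The Hessian of g at 0 has rank 0. Corank 2; j^3 = x^3 is a perfect cube, so E-series; the 4-jet and mu = 7 give E_7. f is A_5 but g is E_7, hence not right-equivalent.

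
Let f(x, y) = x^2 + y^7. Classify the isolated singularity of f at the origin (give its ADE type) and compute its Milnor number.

Type A6, Milnor number mu = 6.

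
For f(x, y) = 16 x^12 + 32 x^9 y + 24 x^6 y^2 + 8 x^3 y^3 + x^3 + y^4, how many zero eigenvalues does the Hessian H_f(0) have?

Hessian at 0 has rank 0.

2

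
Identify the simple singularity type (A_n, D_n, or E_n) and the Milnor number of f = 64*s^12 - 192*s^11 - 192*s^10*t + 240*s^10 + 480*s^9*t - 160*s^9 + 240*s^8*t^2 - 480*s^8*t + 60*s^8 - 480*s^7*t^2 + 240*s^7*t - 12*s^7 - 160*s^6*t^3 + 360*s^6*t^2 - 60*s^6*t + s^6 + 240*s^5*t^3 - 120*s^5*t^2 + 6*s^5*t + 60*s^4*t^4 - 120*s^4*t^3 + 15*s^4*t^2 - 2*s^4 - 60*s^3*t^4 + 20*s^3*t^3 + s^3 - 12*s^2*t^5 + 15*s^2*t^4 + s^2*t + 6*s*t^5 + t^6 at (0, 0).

The Hessian of f at 0 has rank 0. Corank 2; j^3 = s^2*(s + t) has shape L^2 M (L != M), so D-series; mu = 7 gives D_7.

Type D_7, Milnor number mu = 7.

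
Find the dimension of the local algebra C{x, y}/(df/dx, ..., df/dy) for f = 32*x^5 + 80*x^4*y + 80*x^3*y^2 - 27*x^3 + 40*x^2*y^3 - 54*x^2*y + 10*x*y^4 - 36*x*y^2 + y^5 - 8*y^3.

8

The Hessian of f at 0 has rank 0. Corank 2; j^3 = -(3*x + 2*y)^3 is a perfect cube, so E-series; the 5-jet and mu = 8 give E_8.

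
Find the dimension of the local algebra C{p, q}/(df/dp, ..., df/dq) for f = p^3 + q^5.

8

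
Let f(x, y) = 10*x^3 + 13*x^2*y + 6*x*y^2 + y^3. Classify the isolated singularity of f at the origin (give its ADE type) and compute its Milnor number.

Type D_{4}, Milnor number mu = 4.

The Hessian of f at 0 is [[0, 0], [0, 0]] with rank 0, so corank 2. A Groebner basis of the Jacobian ideal J(f) in C{x,y} is {y^3, x^2 - 3*y^2/11, x*y + 6*y^2/11}; counting standard monomials gives mu = 4. Corank 2; j^3 = (2*x + y)*(5*x^2 + 4*x*y + y^2) splits into three distinct lines over C (the quadratic factor has nonzero discriminant), so D_4.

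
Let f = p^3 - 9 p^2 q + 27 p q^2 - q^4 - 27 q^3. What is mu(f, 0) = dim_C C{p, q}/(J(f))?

The Hessian of f at 0 is [[0, 0], [0, 0]] with rank 0, so corank 2. A Groebner basis of the Jacobian ideal J(f) in C{p,q} is {q^3, p^2 - 6*p*q + 9*q^2}; counting standard monomials gives mu = 6. Corank 2; j^3 = (p - 3*q)^3 is a perfect cube, so E-series; the 4-jet and mu = 6 give E_6.

6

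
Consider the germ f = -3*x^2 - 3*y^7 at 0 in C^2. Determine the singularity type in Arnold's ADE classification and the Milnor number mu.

Type A6, Milnor number mu = 6.

The Hessian of f at 0 is [[-6, 0], [0, 0]] with rank 1, so corank 1. A Groebner basis of the Jacobian ideal J(f) in C{x,y} is {y^6, x}; counting standard monomials gives mu = 6. Corank 1: A-series; mu = 6 gives A_6.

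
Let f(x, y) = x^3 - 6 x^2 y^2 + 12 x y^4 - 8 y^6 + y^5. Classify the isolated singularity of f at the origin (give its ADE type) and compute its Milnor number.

Type E_{8}, Milnor number mu = 8.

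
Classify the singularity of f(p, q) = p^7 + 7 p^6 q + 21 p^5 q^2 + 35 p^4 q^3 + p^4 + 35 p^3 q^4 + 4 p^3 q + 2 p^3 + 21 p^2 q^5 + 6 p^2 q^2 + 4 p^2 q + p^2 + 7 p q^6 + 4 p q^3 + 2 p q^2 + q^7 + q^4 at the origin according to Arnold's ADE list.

A6

The Hessian of f at 0 has rank 1. Corank 1: A-series; mu = 6 gives A_6.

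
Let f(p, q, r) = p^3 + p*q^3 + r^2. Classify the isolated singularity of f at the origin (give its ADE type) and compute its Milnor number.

The Hessian of f at 0 is [[0, 0, 0], [0, 0, 0], [0, 0, 2]] with rank 1, so corank 2. A Groebner basis of the Jacobian ideal J(f) in C{p,q,r} is {p^3, p*q^2, 3*p^2 + q^3, r}; counting standard monomials gives mu = 7. Corank 2; j^3 = p^3 is a perfect cube, so E-series; the 4-jet and mu = 7 give E_7.

Type E_7, Milnor number mu = 7.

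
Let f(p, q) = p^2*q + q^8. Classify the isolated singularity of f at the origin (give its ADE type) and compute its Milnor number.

The Hessian of f at 0 has rank 0. Corank 2; j^3 = p^2*q has shape L^2 M (L != M), so D-series; mu = 9 gives D_9.

Type D9, Milnor number mu = 9.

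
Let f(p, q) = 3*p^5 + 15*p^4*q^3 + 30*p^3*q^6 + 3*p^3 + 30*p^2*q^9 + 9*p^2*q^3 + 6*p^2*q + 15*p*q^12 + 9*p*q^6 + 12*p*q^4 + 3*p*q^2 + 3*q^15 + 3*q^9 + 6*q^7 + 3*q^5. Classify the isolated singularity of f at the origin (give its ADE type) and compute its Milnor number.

Type D_{6}, Milnor number mu = 6.

The Hessian of f at 0 is [[0, 0], [0, 0]] with rank 0, so corank 2. A Groebner basis of the Jacobian ideal J(f) in C{p,q} is {p*q/6 + q^4 + q^2/6, p*q^2 + q^3, p^2 + 7*p*q/6 + q^2/6}; counting standard monomials gives mu = 6. Corank 2; j^3 = 3*p*(p + q)^2 has shape L^2 M (L != M), so D-series; mu = 6 gives D_6.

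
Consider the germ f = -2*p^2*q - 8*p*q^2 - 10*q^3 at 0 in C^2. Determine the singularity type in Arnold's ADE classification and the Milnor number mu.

The Hessian of f at 0 is [[0, 0], [0, 0]] with rank 0, so corank 2. A Groebner basis of the Jacobian ideal J(f) in C{p,q} is {q^3, p^2 - q^2, p*q + 2*q^2}; counting standard monomials gives mu = 4. Corank 2; j^3 = -2*q*(p^2 + 4*p*q + 5*q^2) splits into three distinct lines over C (the quadratic factor has nonzero discriminant), so D_4.

Type D_4, Milnor number mu = 4.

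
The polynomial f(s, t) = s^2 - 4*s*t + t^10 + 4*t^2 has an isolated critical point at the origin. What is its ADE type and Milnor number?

The Hessian of f at 0 is [[2, -4], [-4, 8]] with rank 1, so corank 1. A Groebner basis of the Jacobian ideal J(f) in C{s,t} is {t^9, s - 2*t}; counting standard monomials gives mu = 9. Corank 1: A-series; mu = 9 gives A_9.

Type A_{9}, Milnor number mu = 9.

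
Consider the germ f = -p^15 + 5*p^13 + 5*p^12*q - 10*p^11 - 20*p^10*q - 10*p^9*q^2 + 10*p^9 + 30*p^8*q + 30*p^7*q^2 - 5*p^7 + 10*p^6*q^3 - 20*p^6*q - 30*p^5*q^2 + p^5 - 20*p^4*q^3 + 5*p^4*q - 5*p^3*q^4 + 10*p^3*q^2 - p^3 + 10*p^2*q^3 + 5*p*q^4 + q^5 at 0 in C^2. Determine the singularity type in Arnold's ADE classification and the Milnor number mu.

The Hessian of f at 0 has rank 0. Corank 2; j^3 = -p^3 is a perfect cube, so E-series; the 5-jet and mu = 8 give E_8.

Type E_{8}, Milnor number mu = 8.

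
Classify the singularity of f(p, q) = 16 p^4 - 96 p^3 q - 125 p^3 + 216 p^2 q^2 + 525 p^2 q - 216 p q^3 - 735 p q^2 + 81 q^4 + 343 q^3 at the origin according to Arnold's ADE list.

E_6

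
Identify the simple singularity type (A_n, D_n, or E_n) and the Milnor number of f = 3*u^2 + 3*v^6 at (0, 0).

Type A5, Milnor number mu = 5.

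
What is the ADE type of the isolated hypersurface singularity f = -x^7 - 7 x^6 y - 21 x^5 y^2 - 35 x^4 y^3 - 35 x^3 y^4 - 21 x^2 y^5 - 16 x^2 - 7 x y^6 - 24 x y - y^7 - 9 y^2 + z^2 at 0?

A6

The Hessian of f at 0 is [[-32, -24, 0], [-24, -18, 0], [0, 0, 2]] with rank 2, so corank 1. A Groebner basis of the Jacobian ideal J(f) in C{x,y,z} is {y^6, x + 3*y/4, z}; counting standard monomials gives mu = 6. Corank 1: A-series; mu = 6 gives A_6.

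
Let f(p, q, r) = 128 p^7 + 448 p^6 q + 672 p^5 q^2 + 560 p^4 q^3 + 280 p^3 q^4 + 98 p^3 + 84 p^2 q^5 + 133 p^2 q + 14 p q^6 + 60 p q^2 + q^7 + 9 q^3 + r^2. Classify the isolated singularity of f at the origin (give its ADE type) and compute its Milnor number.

The Hessian of f at 0 is [[0, 0, 0], [0, 0, 0], [0, 0, 2]] with rank 1, so corank 2. A Groebner basis of the Jacobian ideal J(f) in C{p,q,r} is {-117649*p*q/2 + q^6 - 50421*q^2/2, p*q^2 + 3*q^3/7, p^2 + 13*p*q/14 + 3*q^2/14, r}; counting standard monomials gives mu = 8. Corank 2; j^3 = (2*p + q)*(7*p + 3*q)^2 has shape L^2 M (L != M), so D-series; mu = 8 gives D_8.

Type D8, Milnor number mu = 8.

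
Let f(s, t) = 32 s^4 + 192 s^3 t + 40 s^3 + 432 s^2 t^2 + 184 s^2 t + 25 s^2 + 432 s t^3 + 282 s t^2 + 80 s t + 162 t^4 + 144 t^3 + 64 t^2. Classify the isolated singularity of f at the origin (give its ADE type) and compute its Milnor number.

Type A_{3}, Milnor number mu = 3.

The Hessian of f at 0 has rank 1. Corank 1: A-series; mu = 3 gives A_3.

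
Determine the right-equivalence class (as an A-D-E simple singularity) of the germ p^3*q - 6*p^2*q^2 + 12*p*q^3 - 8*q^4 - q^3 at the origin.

The Hessian of f at 0 is [[0, 0], [0, 0]] with rank 0, so corank 2. A Groebner basis of the Jacobian ideal J(f) in C{p,q} is {p^3 - 12*p*q^2 - 3*q^2, p^2*q - 4*p*q^2, q^3}; counting standard monomials gives mu = 7. Corank 2; j^3 = -q^3 is a perfect cube, so E-series; the 4-jet and mu = 7 give E_7.

E_7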